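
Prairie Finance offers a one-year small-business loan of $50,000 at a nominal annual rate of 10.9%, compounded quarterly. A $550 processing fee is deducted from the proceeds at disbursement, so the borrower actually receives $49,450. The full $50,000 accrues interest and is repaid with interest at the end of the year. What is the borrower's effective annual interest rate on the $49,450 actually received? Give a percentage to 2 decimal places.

12.59%

Amount owed after one year: 50,000 × (1 + 0.109/4)^4 = 50,000 × 1.113537 = $55,676.84.
Effective rate on net proceeds: 55,676.84 / 49,450 − 1 = 0.125922 = 12.59%.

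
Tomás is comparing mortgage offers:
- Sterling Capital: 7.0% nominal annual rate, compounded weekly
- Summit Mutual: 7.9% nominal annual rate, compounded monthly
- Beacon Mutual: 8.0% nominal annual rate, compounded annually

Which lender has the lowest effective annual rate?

Sterling Capital

Sterling Capital: (1 + 0.070/52)^52 − 1 = 7.246%
Summit Mutual: (1 + 0.079/12)^12 − 1 = 8.192%
Beacon Mutual: compounded annually, EAR = 8.000%
The lowest effective annual rate is Sterling Capital at 7.246%.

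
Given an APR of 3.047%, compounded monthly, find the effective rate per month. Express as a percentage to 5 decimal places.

0.25392%

With a nominal annual rate compounded monthly, the periodic rate is the nominal rate divided by 12.
i = 0.03047 / 12 = 0.0025392 = 0.25392%.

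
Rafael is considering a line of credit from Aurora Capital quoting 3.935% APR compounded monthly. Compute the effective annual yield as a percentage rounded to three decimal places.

4.007%

EAR = (1 + 0.03935/12)^12 − 1.
= 1.040068 − 1 = 4.007%.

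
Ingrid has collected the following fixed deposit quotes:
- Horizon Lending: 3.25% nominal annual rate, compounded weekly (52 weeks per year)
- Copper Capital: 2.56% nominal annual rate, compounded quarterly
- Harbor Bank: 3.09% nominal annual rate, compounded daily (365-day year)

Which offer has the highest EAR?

Horizon Lending

Horizon Lending: (1 + 0.0325/52)^52 − 1 = 3.302%
Copper Capital: (1 + 0.0256/4)^4 − 1 = 2.585%
Harbor Bank: (1 + 0.0309/365)^365 − 1 = 3.138%
The highest effective annual rate is Horizon Lending at 3.302%.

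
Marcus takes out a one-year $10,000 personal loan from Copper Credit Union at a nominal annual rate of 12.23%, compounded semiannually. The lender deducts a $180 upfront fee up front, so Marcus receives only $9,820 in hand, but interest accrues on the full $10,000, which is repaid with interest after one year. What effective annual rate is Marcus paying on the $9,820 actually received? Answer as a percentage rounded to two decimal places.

14.67%

Amount owed after one year: 10,000 × (1 + 0.1223/2)^2 = 10,000 × 1.126039 = $11,260.39.
Effective rate on net proceeds: 11,260.39 / 9,820 − 1 = 0.146680 = 14.67%.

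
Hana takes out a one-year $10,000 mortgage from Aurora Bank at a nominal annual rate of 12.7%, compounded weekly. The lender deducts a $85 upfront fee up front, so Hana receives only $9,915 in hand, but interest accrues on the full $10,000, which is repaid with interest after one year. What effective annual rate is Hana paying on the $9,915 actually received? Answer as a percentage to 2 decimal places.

14.50%

Amount owed after one year: 10,000 × (1 + 0.127/52)^52 = 10,000 × 1.135241 = $11,352.41.
Effective rate on net proceeds: 11,352.41 / 9,915 − 1 = 0.144974 = 14.50%.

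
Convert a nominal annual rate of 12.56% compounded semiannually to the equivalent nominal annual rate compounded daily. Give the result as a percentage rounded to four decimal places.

12.1834%

EAR = (1 + 0.1256/2)^2 − 1 = 0.129544.
Solve (1 + r/365)^365 = 1.129544: r/365 = 1.129544^(1/365) − 1 = 0.000334, so r = 0.121834 = 12.1834%.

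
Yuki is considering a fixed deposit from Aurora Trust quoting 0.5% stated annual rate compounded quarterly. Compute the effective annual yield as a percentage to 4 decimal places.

EAR = (1 + 0.005/4)^4 − 1.
= (1 + 0.001250)^4 − 1 = 1.005009 − 1 = 0.5009%.

0.5009%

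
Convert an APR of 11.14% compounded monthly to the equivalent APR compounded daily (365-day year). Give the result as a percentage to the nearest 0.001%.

EAR = (1 + 0.1114/12)^12 − 1 = 0.117268.
Solve (1 + r/365)^365 = 1.117268: r/365 = 1.117268^(1/365) − 1 = 0.000304, so r = 0.110903 = 11.090%.

11.090%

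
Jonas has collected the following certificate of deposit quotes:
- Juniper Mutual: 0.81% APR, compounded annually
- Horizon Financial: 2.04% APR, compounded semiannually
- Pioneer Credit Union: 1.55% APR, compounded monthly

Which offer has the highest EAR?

Juniper Mutual: compounded annually, EAR = 0.810%
Horizon Financial: (1 + 0.0204/2)^2 − 1 = 2.050%
Pioneer Credit Union: (1 + 0.0155/12)^12 − 1 = 1.561%
The highest effective annual rate is Horizon Financial at 2.050%.

Horizon Financial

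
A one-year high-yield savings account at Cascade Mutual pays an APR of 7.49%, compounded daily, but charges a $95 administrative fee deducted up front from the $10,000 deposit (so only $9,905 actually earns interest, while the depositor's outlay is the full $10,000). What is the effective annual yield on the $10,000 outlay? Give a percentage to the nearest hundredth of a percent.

Value after one year: 9,905 × (1 + 0.0749/365)^365 = 9,905 × 1.077768 = $10,675.29.
Effective yield on the $10,000 outlay: 10,675.29 / 10,000 − 1 = 0.067529 = 6.75%.

6.75%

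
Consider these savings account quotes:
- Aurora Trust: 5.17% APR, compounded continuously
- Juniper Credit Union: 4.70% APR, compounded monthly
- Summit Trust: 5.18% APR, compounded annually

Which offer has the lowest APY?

Juniper Credit Union

Aurora Trust: e^0.0517 − 1 = 5.306%
Juniper Credit Union: (1 + 0.0470/12)^12 − 1 = 4.803%
Summit Trust: compounded annually, EAR = 5.180%
The lowest effective annual rate is Juniper Credit Union at 4.803%.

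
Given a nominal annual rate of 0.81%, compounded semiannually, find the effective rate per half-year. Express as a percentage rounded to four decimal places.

With a nominal annual rate compounded semiannually, the periodic rate is the nominal rate divided by 2.
i = 0.0081 / 2 = 0.0040500 = 0.4050%.

0.4050%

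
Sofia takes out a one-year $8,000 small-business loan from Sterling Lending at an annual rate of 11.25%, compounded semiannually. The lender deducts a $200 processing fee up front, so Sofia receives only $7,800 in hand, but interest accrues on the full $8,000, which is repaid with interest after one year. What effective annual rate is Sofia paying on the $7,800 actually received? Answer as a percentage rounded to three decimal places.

Amount owed after one year: 8,000 × (1 + 0.1125/2)^2 = 8,000 × 1.115664 = $8,925.31.
Effective rate on net proceeds: 8,925.31 / 7,800 − 1 = 0.144271 = 14.427%.

14.427%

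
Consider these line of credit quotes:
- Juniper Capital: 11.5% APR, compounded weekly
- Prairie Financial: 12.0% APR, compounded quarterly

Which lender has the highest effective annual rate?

Prairie Financial

Juniper Capital: (1 + 0.115/52)^52 − 1 = 12.173%
Prairie Financial: (1 + 0.120/4)^4 − 1 = 12.551%
The highest effective annual rate is Prairie Financial at 12.551%.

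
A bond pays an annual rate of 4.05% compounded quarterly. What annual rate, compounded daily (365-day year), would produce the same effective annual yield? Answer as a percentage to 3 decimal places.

4.030%

EAR = (1 + 0.0405/4)^4 − 1 = 0.041119.
Solve (1 + r/365)^365 = 1.041119: r/365 = 1.041119^(1/365) − 1 = 0.000110, so r = 0.040299 = 4.030%.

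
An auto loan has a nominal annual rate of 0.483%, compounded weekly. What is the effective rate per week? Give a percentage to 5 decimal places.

With a nominal annual rate compounded weekly, the periodic rate is the nominal rate divided by 52.
i = 0.00483 / 52 = 0.0000929 = 0.00929%.

0.00929%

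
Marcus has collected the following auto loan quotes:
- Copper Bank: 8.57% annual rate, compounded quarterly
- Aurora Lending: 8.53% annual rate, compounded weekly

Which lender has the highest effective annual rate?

Copper Bank: (1 + 0.0857/4)^4 − 1 = 8.849%
Aurora Lending: (1 + 0.0853/52)^52 − 1 = 8.897%
The highest effective annual rate is Aurora Lending at 8.897%.

Aurora Lending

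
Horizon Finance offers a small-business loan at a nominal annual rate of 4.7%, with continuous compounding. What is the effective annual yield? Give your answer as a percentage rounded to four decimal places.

With continuous compounding, EAR = e^0.047 − 1.
e^0.047 = 1.048122, so EAR = 0.048122 = 4.8122%.

4.8122%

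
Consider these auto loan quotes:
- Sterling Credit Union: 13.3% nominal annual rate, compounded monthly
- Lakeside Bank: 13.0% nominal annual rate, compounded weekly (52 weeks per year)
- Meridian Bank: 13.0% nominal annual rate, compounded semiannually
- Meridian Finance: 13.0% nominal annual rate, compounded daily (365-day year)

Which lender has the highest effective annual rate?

Sterling Credit Union

Sterling Credit Union: (1 + 0.133/12)^12 − 1 = 14.141%
Lakeside Bank: (1 + 0.130/52)^52 − 1 = 13.864%
Meridian Bank: (1 + 0.130/2)^2 − 1 = 13.422%
Meridian Finance: (1 + 0.130/365)^365 − 1 = 13.880%
The highest effective annual rate is Sterling Credit Union at 14.141%.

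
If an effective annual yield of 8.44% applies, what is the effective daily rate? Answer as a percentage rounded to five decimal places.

The per-day rate i satisfies (1 + i)^365 = 1 + 0.0844.
i = 1.0844^(1/365) − 1 = 0.0002220 = 0.02220%.

0.02220%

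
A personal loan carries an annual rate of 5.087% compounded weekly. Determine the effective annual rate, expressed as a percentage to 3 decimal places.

5.216%

EAR = (1 + 0.05087/52)^52 − 1.
= 1.052160 − 1 = 5.216%.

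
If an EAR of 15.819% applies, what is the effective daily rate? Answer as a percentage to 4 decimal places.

0.0402%

The per-day rate i satisfies (1 + i)^365 = 1 + 0.15819.
i = 1.15819^(1/365) − 1 = 0.0004024 = 0.0402%.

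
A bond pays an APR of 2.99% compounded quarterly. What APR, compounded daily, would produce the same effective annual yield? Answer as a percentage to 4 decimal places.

2.9790%

EAR = (1 + 0.0299/4)^4 − 1 = 0.030237.
Solve (1 + r/365)^365 = 1.030237: r/365 = 1.030237^(1/365) − 1 = 0.000082, so r = 0.029790 = 2.9790%.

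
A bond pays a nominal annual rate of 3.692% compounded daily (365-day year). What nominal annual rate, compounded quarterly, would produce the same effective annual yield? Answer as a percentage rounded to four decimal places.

EAR = (1 + 0.03692/365)^365 − 1 = 0.037608.
Solve (1 + r/4)^4 = 1.037608: r/4 = 1.037608^(1/4) − 1 = 0.009272, so r = 0.037089 = 3.7089%.

3.7089%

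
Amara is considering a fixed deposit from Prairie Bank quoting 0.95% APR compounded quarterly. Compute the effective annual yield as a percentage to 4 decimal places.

EAR = (1 + 0.0095/4)^4 − 1.
= (1 + 0.002375)^4 − 1 = 1.009534 − 1 = 0.9534%.

0.9534%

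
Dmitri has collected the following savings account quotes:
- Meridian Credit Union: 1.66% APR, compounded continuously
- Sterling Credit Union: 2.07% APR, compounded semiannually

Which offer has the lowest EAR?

Meridian Credit Union: e^0.0166 − 1 = 1.674%
Sterling Credit Union: (1 + 0.0207/2)^2 − 1 = 2.081%
The lowest effective annual rate is Meridian Credit Union at 1.674%.

Meridian Credit Union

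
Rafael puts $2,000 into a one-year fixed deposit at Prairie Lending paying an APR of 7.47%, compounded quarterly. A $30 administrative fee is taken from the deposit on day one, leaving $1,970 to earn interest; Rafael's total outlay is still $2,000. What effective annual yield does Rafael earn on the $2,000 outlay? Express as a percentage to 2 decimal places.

6.07%

Value after one year: 1,970 × (1 + 0.0747/4)^4 = 1,970 × 1.076819 = $2,121.33.
Effective yield on the $2,000 outlay: 2,121.33 / 2,000 − 1 = 0.060666 = 6.07%.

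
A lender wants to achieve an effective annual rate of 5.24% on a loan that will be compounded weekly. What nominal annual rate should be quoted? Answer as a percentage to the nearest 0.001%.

(1 + r/52)^52 − 1 = 0.0524, so 1 + r/52 = 1.0524^(1/52).
r/52 = 0.000983, so r = 0.051098 = 5.110%.

5.110%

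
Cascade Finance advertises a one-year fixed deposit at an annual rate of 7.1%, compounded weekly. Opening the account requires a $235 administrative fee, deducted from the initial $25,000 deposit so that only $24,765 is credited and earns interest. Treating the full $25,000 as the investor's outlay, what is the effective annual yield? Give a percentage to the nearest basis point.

6.34%

Value after one year: 24,765 × (1 + 0.071/52)^52 = 24,765 × 1.073529 = $26,585.95.
Effective yield on the $25,000 outlay: 26,585.95 / 25,000 − 1 = 0.063438 = 6.34%.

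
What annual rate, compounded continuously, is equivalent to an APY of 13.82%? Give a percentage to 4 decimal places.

12.9448%

Continuous: nominal r satisfies e^r − 1 = 0.1382.
r = ln(1 + 0.1382) = ln(1.1382) = 0.129448 = 12.9448%.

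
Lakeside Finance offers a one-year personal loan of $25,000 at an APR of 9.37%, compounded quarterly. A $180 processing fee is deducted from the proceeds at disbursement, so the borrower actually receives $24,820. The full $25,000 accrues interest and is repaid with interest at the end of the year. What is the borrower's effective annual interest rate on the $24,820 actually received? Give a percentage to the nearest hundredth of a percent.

Amount owed after one year: 25,000 × (1 + 0.0937/4)^4 = 25,000 × 1.097044 = $27,426.10.
Effective rate on net proceeds: 27,426.10 / 24,820 − 1 = 0.105000 = 10.50%.

10.50%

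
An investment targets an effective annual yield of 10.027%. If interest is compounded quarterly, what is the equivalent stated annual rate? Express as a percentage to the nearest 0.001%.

9.671%

(1 + r/4)^4 − 1 = 0.10027, so 1 + r/4 = 1.10027^(1/4).
r/4 = 0.024177, so r = 0.096706 = 9.671%.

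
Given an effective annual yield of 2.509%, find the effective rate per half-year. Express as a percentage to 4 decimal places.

The per-half-year rate i satisfies (1 + i)^2 = 1 + 0.02509.
i = 1.02509^(1/2) − 1 = 0.0124673 = 1.2467%.

1.2467%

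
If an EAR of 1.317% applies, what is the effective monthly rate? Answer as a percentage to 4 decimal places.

0.1091%

The per-month rate i satisfies (1 + i)^12 = 1 + 0.01317.
i = 1.01317^(1/12) − 1 = 0.0010909 = 0.1091%.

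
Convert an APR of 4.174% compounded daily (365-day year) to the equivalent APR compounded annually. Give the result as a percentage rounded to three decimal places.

4.262%

EAR = (1 + 0.04174/365)^365 − 1 = 0.042621.
Compounded annually, the equivalent nominal rate is the EAR itself: 4.262%.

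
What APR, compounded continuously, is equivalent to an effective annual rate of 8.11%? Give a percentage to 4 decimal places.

7.7979%

Continuous: nominal r satisfies e^r − 1 = 0.0811.
r = ln(1 + 0.0811) = ln(1.0811) = 0.077979 = 7.7979%.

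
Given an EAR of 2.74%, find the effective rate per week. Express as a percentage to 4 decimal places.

0.0520%

The per-week rate i satisfies (1 + i)^52 = 1 + 0.0274.
i = 1.0274^(1/52) − 1 = 0.0005200 = 0.0520%.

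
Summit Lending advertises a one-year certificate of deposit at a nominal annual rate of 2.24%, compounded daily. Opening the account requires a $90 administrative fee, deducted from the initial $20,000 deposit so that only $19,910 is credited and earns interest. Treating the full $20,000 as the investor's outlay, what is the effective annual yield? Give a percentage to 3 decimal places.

1.805%

Value after one year: 19,910 × (1 + 0.0224/365)^365 = 19,910 × 1.022652 = $20,361.00.
Effective yield on the $20,000 outlay: 20,361.00 / 20,000 − 1 = 0.018050 = 1.805%.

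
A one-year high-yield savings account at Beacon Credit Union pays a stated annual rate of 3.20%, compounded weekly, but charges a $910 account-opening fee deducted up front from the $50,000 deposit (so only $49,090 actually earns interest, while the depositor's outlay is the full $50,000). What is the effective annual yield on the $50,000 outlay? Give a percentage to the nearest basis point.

1.37%

Value after one year: 49,090 × (1 + 0.0320/52)^52 = 49,090 × 1.032507 = $50,685.79.
Effective yield on the $50,000 outlay: 50,685.79 / 50,000 − 1 = 0.013716 = 1.37%.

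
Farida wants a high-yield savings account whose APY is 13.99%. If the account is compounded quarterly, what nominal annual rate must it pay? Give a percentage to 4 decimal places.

(1 + r/4)^4 − 1 = 0.1399, so 1 + r/4 = 1.1399^(1/4).
r/4 = 0.033277, so r = 0.133107 = 13.3107%.

13.3107%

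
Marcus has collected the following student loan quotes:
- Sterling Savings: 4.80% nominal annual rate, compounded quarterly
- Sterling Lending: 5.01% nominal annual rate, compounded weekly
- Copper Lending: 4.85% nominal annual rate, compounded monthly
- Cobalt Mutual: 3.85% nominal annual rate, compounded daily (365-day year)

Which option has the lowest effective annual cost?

Cobalt Mutual

Sterling Savings: (1 + 0.0480/4)^4 − 1 = 4.887%
Sterling Lending: (1 + 0.0501/52)^52 − 1 = 5.135%
Copper Lending: (1 + 0.0485/12)^12 − 1 = 4.959%
Cobalt Mutual: (1 + 0.0385/365)^365 − 1 = 3.925%
The lowest effective annual rate is Cobalt Mutual at 3.925%.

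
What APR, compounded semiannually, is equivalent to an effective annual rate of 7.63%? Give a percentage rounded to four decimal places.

7.4898%

(1 + r/2)^2 − 1 = 0.0763, so 1 + r/2 = 1.0763^(1/2).
r/2 = 0.037449, so r = 0.074898 = 7.4898%.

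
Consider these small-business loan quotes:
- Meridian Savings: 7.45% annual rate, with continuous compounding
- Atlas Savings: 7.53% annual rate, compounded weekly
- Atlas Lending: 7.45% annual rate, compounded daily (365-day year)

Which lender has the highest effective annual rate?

Meridian Savings: e^0.0745 − 1 = 7.735%
Atlas Savings: (1 + 0.0753/52)^52 − 1 = 7.815%
Atlas Lending: (1 + 0.0745/365)^365 − 1 = 7.734%
The highest effective annual rate is Atlas Savings at 7.815%.

Atlas Savings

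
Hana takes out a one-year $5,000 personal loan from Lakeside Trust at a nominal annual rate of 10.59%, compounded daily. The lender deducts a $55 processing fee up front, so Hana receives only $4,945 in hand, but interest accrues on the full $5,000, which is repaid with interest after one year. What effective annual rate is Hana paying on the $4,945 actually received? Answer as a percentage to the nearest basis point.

12.41%

Amount owed after one year: 5,000 × (1 + 0.1059/365)^365 = 5,000 × 1.111694 = $5,558.47.
Effective rate on net proceeds: 5,558.47 / 4,945 − 1 = 0.124058 = 12.41%.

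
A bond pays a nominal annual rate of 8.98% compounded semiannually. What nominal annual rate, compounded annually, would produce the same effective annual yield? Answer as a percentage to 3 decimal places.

9.182%

EAR = (1 + 0.0898/2)^2 − 1 = 0.091816.
Compounded annually, the equivalent nominal rate is the EAR itself: 9.182%.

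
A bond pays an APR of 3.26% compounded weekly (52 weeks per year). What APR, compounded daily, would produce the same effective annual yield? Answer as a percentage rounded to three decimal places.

3.259%

EAR = (1 + 0.0326/52)^52 − 1 = 0.033127.
Solve (1 + r/365)^365 = 1.033127: r/365 = 1.033127^(1/365) − 1 = 0.000089, so r = 0.032591 = 3.259%.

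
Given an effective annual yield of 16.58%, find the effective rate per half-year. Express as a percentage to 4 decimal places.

The per-half-year rate i satisfies (1 + i)^2 = 1 + 0.1658.
i = 1.1658^(1/2) − 1 = 0.0797222 = 7.9722%.

7.9722%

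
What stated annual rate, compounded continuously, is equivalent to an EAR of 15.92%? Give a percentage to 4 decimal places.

Continuous: nominal r satisfies e^r − 1 = 0.1592.
r = ln(1 + 0.1592) = ln(1.1592) = 0.147730 = 14.7730%.

14.7730%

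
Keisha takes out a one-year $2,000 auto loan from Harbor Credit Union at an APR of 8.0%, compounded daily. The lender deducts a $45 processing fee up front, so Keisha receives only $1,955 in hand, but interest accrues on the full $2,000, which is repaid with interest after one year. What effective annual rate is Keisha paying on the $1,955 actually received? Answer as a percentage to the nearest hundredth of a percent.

Amount owed after one year: 2,000 × (1 + 0.080/365)^365 = 2,000 × 1.083278 = $2,166.56.
Effective rate on net proceeds: 2,166.56 / 1,955 − 1 = 0.108212 = 10.82%.

10.82%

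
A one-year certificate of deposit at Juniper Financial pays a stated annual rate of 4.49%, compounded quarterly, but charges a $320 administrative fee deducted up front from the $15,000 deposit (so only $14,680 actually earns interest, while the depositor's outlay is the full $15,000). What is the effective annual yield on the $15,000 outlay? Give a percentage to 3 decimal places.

2.335%

Value after one year: 14,680 × (1 + 0.0449/4)^4 = 14,680 × 1.045662 = $15,350.31.
Effective yield on the $15,000 outlay: 15,350.31 / 15,000 − 1 = 0.023354 = 2.335%.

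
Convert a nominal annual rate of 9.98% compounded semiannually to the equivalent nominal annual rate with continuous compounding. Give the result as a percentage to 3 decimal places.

9.739%

EAR = (1 + 0.0998/2)^2 − 1 = 0.102290.
Equivalent continuous rate: r = ln(1 + 0.102290) = 0.097390 = 9.739%.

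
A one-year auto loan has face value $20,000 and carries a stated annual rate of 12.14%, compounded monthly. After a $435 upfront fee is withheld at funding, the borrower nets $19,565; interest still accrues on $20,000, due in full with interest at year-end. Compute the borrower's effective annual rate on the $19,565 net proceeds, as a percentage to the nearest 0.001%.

Amount owed after one year: 20,000 × (1 + 0.1214/12)^12 = 20,000 × 1.128388 = $22,567.76.
Effective rate on net proceeds: 22,567.76 / 19,565 − 1 = 0.153476 = 15.348%.

15.348%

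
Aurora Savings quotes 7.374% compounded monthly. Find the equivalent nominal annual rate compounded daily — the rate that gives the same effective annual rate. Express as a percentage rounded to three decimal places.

EAR = (1 + 0.07374/12)^12 − 1 = 0.076284.
Solve (1 + r/365)^365 = 1.076284: r/365 = 1.076284^(1/365) − 1 = 0.000201, so r = 0.073522 = 7.352%.

7.352%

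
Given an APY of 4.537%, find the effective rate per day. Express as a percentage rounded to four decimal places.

0.0122%

The per-day rate i satisfies (1 + i)^365 = 1 + 0.04537.
i = 1.04537^(1/365) − 1 = 0.0001216 = 0.0122%.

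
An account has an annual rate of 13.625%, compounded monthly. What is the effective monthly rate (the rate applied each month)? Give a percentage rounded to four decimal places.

With a nominal annual rate compounded monthly, the periodic rate is the nominal rate divided by 12.
i = 0.13625 / 12 = 0.0113542 = 1.1354%.

1.1354%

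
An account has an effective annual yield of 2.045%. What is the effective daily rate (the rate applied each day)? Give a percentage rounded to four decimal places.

0.0055%

The per-day rate i satisfies (1 + i)^365 = 1 + 0.02045.
i = 1.02045^(1/365) − 1 = 0.0000555 = 0.0055%.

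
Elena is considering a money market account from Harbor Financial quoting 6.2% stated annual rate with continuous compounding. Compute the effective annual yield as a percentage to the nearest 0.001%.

With continuous compounding, EAR = e^0.062 − 1.
e^0.062 = 1.063962, so EAR = 0.063962 = 6.396%.

6.396%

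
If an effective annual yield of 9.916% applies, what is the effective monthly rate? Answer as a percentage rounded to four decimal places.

The per-month rate i satisfies (1 + i)^12 = 1 + 0.09916.
i = 1.09916^(1/12) − 1 = 0.0079100 = 0.7910%.

0.7910%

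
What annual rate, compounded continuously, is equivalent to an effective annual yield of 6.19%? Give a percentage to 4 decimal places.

Continuous: nominal r satisfies e^r − 1 = 0.0619.
r = ln(1 + 0.0619) = ln(1.0619) = 0.060060 = 6.0060%.

6.0060%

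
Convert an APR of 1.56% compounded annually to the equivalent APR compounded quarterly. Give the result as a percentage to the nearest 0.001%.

1.551%

Compounded annually, EAR = nominal = 0.015600.
Solve (1 + r/4)^4 = 1.015600: r/4 = 1.015600^(1/4) − 1 = 0.003877, so r = 0.015510 = 1.551%.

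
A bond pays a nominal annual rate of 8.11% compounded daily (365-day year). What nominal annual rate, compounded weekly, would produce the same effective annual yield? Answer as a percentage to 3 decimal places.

EAR = (1 + 0.0811/365)^365 − 1 = 0.084470.
Solve (1 + r/52)^52 = 1.084470: r/52 = 1.084470^(1/52) − 1 = 0.001561, so r = 0.081154 = 8.115%.

8.115%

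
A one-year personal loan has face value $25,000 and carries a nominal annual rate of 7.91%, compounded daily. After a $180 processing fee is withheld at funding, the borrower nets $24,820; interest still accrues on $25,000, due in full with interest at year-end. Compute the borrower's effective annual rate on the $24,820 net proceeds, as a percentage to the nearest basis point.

9.02%

Amount owed after one year: 25,000 × (1 + 0.0791/365)^365 = 25,000 × 1.082303 = $27,057.58.
Effective rate on net proceeds: 27,057.58 / 24,820 − 1 = 0.090152 = 9.02%.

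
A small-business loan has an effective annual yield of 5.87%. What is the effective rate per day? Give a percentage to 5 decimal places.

0.01563%

The per-day rate i satisfies (1 + i)^365 = 1 + 0.0587.
i = 1.0587^(1/365) − 1 = 0.0001563 = 0.01563%.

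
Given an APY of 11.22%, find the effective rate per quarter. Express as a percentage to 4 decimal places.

The per-quarter rate i satisfies (1 + i)^4 = 1 + 0.1122.
i = 1.1122^(1/4) − 1 = 0.0269415 = 2.6942%.

2.6942%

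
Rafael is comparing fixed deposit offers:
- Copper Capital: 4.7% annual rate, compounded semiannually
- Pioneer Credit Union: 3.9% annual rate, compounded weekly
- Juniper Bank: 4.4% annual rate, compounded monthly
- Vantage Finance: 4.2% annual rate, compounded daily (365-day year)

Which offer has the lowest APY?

Pioneer Credit Union

Copper Capital: (1 + 0.047/2)^2 − 1 = 4.755%
Pioneer Credit Union: (1 + 0.039/52)^52 − 1 = 3.976%
Juniper Bank: (1 + 0.044/12)^12 − 1 = 4.490%
Vantage Finance: (1 + 0.042/365)^365 − 1 = 4.289%
The lowest effective annual rate is Pioneer Credit Union at 3.976%.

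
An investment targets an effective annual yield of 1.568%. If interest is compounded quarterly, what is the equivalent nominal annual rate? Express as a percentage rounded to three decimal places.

(1 + r/4)^4 − 1 = 0.01568, so 1 + r/4 = 1.01568^(1/4).
r/4 = 0.003897, so r = 0.015589 = 1.559%.

1.559%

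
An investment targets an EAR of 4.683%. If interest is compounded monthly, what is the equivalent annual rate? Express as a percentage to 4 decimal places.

4.5854%

(1 + r/12)^12 − 1 = 0.04683, so 1 + r/12 = 1.04683^(1/12).
r/12 = 0.003821, so r = 0.045854 = 4.5854%.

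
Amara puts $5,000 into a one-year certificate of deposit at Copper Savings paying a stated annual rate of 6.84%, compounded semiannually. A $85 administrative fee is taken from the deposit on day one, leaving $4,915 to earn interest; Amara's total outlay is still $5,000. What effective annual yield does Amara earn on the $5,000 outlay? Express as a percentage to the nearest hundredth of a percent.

Value after one year: 4,915 × (1 + 0.0684/2)^2 = 4,915 × 1.069570 = $5,256.93.
Effective yield on the $5,000 outlay: 5,256.93 / 5,000 − 1 = 0.051387 = 5.14%.

5.14%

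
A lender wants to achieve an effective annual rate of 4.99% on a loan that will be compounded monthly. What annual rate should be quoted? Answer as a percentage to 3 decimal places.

4.879%

(1 + r/12)^12 − 1 = 0.0499, so 1 + r/12 = 1.0499^(1/12).
r/12 = 0.004066, so r = 0.048794 = 4.879%.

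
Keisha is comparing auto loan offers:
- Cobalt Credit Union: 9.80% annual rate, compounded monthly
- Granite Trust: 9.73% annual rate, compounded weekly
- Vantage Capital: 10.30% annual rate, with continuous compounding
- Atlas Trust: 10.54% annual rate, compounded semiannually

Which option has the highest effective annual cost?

Cobalt Credit Union: (1 + 0.0980/12)^12 − 1 = 10.252%
Granite Trust: (1 + 0.0973/52)^52 − 1 = 10.209%
Vantage Capital: e^0.1030 − 1 = 10.849%
Atlas Trust: (1 + 0.1054/2)^2 − 1 = 10.818%
The highest effective annual rate is Vantage Capital at 10.849%.

Vantage Capital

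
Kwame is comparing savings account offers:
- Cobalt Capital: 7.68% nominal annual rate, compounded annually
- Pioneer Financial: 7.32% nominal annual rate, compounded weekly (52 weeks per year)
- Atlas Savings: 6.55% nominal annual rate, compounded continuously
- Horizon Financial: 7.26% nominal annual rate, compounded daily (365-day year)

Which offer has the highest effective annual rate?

Cobalt Capital

Cobalt Capital: compounded annually, EAR = 7.680%
Pioneer Financial: (1 + 0.0732/52)^52 − 1 = 7.589%
Atlas Savings: e^0.0655 − 1 = 6.769%
Horizon Financial: (1 + 0.0726/365)^365 − 1 = 7.529%
The highest effective annual rate is Cobalt Capital at 7.680%.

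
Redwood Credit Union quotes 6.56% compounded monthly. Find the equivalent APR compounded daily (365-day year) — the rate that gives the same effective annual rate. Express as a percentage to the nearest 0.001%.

6.543%

EAR = (1 + 0.0656/12)^12 − 1 = 0.067609.
Solve (1 + r/365)^365 = 1.067609: r/365 = 1.067609^(1/365) − 1 = 0.000179, so r = 0.065427 = 6.543%.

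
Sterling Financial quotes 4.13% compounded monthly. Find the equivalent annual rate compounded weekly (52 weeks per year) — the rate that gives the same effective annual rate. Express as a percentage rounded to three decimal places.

4.125%

EAR = (1 + 0.0413/12)^12 − 1 = 0.042091.
Solve (1 + r/52)^52 = 1.042091: r/52 = 1.042091^(1/52) − 1 = 0.000793, so r = 0.041245 = 4.125%.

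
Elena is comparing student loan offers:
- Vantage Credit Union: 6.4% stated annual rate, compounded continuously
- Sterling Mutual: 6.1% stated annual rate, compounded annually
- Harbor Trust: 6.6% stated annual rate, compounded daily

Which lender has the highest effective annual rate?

Harbor Trust

Vantage Credit Union: e^0.064 − 1 = 6.609%
Sterling Mutual: compounded annually, EAR = 6.100%
Harbor Trust: (1 + 0.066/365)^365 − 1 = 6.822%
The highest effective annual rate is Harbor Trust at 6.822%.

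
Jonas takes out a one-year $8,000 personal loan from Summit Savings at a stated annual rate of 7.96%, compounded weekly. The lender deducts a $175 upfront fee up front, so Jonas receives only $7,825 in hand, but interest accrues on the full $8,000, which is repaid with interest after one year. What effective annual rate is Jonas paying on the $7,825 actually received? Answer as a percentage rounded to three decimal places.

Amount owed after one year: 8,000 × (1 + 0.0796/52)^52 = 8,000 × 1.082788 = $8,662.30.
Effective rate on net proceeds: 8,662.30 / 7,825 − 1 = 0.107004 = 10.700%.

10.700%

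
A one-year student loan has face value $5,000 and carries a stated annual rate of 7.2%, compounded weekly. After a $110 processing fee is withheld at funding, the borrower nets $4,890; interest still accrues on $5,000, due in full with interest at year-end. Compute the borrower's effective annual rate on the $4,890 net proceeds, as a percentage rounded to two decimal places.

9.88%

Amount owed after one year: 5,000 × (1 + 0.072/52)^52 = 5,000 × 1.074602 = $5,373.01.
Effective rate on net proceeds: 5,373.01 / 4,890 − 1 = 0.098775 = 9.88%.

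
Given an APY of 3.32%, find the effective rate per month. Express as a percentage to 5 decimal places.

The per-month rate i satisfies (1 + i)^12 = 1 + 0.0332.
i = 1.0332^(1/12) − 1 = 0.0027254 = 0.27254%.

0.27254%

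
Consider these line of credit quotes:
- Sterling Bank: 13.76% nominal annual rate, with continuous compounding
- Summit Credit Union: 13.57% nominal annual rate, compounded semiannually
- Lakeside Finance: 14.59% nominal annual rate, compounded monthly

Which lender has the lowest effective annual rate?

Sterling Bank: e^0.1376 − 1 = 14.752%
Summit Credit Union: (1 + 0.1357/2)^2 − 1 = 14.030%
Lakeside Finance: (1 + 0.1459/12)^12 − 1 = 15.606%
The lowest effective annual rate is Summit Credit Union at 14.030%.

Summit Credit Union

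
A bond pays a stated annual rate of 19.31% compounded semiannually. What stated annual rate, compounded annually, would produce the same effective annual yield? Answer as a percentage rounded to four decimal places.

EAR = (1 + 0.1931/2)^2 − 1 = 0.202422.
Compounded annually, the equivalent nominal rate is the EAR itself: 20.2422%.

20.2422%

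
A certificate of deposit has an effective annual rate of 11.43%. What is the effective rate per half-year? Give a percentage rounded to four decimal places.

The per-half-year rate i satisfies (1 + i)^2 = 1 + 0.1143.
i = 1.1143^(1/2) − 1 = 0.0556041 = 5.5604%.

5.5604%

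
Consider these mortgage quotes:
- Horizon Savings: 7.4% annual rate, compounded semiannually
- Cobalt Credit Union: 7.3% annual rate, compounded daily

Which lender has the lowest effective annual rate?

Horizon Savings: (1 + 0.074/2)^2 − 1 = 7.537%
Cobalt Credit Union: (1 + 0.073/365)^365 − 1 = 7.572%
The lowest effective annual rate is Horizon Savings at 7.537%.

Horizon Savings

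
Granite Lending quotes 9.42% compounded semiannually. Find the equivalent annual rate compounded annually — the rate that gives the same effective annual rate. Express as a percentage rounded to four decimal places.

EAR = (1 + 0.0942/2)^2 − 1 = 0.096418.
Compounded annually, the equivalent nominal rate is the EAR itself: 9.6418%.

9.6418%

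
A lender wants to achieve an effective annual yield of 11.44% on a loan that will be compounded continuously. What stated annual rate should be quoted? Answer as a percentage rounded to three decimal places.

10.832%

Continuous: nominal r satisfies e^r − 1 = 0.1144.
r = ln(1 + 0.1144) = ln(1.1144) = 0.108316 = 10.832%.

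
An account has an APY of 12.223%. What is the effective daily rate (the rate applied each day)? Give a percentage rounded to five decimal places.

0.03160%

The per-day rate i satisfies (1 + i)^365 = 1 + 0.12223.
i = 1.12223^(1/365) − 1 = 0.0003160 = 0.03160%.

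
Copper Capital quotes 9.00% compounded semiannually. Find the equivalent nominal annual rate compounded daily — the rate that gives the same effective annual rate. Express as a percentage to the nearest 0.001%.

EAR = (1 + 0.0900/2)^2 − 1 = 0.092025.
Solve (1 + r/365)^365 = 1.092025: r/365 = 1.092025^(1/365) − 1 = 0.000241, so r = 0.088044 = 8.804%.

8.804%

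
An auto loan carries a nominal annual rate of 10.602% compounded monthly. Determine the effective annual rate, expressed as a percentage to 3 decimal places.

EAR = (1 + 0.10602/12)^12 − 1.
= (1 + 0.008835)^12 − 1 = 1.111327 − 1 = 11.133%.

11.133%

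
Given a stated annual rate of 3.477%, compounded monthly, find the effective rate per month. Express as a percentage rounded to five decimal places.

0.28975%

With a nominal annual rate compounded monthly, the periodic rate is the nominal rate divided by 12.
i = 0.03477 / 12 = 0.0028975 = 0.28975%.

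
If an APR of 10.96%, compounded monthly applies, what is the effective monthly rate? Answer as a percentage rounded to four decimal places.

0.9133%

With a nominal annual rate compounded monthly, the periodic rate is the nominal rate divided by 12.
i = 0.1096 / 12 = 0.0091333 = 0.9133%.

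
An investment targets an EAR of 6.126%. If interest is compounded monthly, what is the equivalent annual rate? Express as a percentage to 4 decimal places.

(1 + r/12)^12 − 1 = 0.06126, so 1 + r/12 = 1.06126^(1/12).
r/12 = 0.004967, so r = 0.059604 = 5.9604%.

5.9604%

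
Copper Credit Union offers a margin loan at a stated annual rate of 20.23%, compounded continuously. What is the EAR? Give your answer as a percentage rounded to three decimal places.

With continuous compounding, EAR = e^0.2023 − 1.
e^0.2023 = 1.224215, so EAR = 0.224215 = 22.422%.

22.422%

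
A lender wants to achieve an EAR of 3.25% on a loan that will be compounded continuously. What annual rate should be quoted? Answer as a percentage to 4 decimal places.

Continuous: nominal r satisfies e^r − 1 = 0.0325.
r = ln(1 + 0.0325) = ln(1.0325) = 0.031983 = 3.1983%.

3.1983%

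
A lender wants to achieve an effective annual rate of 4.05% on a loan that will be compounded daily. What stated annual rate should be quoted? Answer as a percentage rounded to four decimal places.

(1 + r/365)^365 − 1 = 0.0405, so 1 + r/365 = 1.0405^(1/365).
r/365 = 0.000109, so r = 0.039704 = 3.9704%.

3.9704%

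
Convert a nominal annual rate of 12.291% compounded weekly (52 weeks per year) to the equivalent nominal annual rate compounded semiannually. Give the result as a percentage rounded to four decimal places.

12.6611%

EAR = (1 + 0.12291/52)^52 − 1 = 0.130619.
Solve (1 + r/2)^2 = 1.130619: r/2 = 1.130619^(1/2) − 1 = 0.063306, so r = 0.126611 = 12.6611%.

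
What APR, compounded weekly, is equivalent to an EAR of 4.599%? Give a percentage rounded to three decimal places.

4.498%

(1 + r/52)^52 − 1 = 0.04599, so 1 + r/52 = 1.04599^(1/52).
r/52 = 0.000865, so r = 0.044983 = 4.498%.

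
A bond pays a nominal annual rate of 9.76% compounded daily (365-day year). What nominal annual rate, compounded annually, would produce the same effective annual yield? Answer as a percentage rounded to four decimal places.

10.2507%

EAR = (1 + 0.0976/365)^365 − 1 = 0.102507.
Compounded annually, the equivalent nominal rate is the EAR itself: 10.2507%.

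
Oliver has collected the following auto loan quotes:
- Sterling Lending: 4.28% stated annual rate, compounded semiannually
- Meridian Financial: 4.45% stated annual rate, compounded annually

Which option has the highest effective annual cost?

Sterling Lending: (1 + 0.0428/2)^2 − 1 = 4.326%
Meridian Financial: compounded annually, EAR = 4.450%
The highest effective annual rate is Meridian Financial at 4.450%.

Meridian Financial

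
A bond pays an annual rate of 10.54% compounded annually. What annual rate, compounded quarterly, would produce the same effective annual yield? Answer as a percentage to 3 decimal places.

Compounded annually, EAR = nominal = 0.105400.
Solve (1 + r/4)^4 = 1.105400: r/4 = 1.105400^(1/4) − 1 = 0.025368, so r = 0.101473 = 10.147%.

10.147%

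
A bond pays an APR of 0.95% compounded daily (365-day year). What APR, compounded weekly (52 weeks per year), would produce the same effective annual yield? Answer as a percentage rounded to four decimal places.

0.9501%

EAR = (1 + 0.0095/365)^365 − 1 = 0.009545.
Solve (1 + r/52)^52 = 1.009545: r/52 = 1.009545^(1/52) − 1 = 0.000183, so r = 0.009501 = 0.9501%.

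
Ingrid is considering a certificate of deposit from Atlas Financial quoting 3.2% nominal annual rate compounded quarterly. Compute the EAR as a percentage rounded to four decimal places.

3.2386%

EAR = (1 + 0.032/4)^4 − 1.
= (1 + 0.008000)^4 − 1 = 1.032386 − 1 = 3.2386%.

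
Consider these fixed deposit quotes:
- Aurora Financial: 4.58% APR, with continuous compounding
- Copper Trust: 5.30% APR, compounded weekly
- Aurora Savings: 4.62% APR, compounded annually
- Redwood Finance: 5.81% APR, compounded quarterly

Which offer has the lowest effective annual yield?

Aurora Financial: e^0.0458 − 1 = 4.687%
Copper Trust: (1 + 0.0530/52)^52 − 1 = 5.440%
Aurora Savings: compounded annually, EAR = 4.620%
Redwood Finance: (1 + 0.0581/4)^4 − 1 = 5.938%
The lowest effective annual rate is Aurora Savings at 4.620%.

Aurora Savings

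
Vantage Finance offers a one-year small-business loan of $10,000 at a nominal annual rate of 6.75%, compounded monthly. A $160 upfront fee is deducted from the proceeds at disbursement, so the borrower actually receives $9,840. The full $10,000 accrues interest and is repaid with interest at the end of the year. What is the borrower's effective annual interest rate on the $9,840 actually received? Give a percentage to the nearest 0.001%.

Amount owed after one year: 10,000 × (1 + 0.0675/12)^12 = 10,000 × 1.069628 = $10,696.28.
Effective rate on net proceeds: 10,696.28 / 9,840 − 1 = 0.087020 = 8.702%.

8.702%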